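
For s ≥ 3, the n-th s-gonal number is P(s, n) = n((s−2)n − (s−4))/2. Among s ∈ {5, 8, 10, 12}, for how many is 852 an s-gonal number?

1

s = 5: P(5, 24) = 852. ✓
s = 8: P(8, 17) = 833 and P(8, 18) = 936; 852 is not s-gonal.
s = 10: P(10, 14) = 742 and P(10, 15) = 855; 852 is not s-gonal.
s = 12: P(12, 13) = 793 and P(12, 14) = 924; 852 is not s-gonal.
Hits: s ∈ {5} → 1.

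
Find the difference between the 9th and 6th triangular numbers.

24

9·10/2 = 45 and 6·7/2 = 21.
Difference: 45 − 21 = 24.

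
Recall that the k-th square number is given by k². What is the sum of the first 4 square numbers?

30

Σ_{i=1}^{4} i² = 4·5·9/6 = 30.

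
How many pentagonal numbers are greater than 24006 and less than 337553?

The n-th pentagonal number is n(3n−1)/2.
Smallest index with value > 24006: n = 127 (giving 24130).
Largest index with value < 337553: n = 474 (giving 336777).
Indices 127 through 474: 348 terms.

348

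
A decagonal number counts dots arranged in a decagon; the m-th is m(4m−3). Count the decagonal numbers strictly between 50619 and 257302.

The n-th decagonal number is n(4n−3).
Smallest index with value > 50619: n = 113 (giving 50737).
Largest index with value < 257302: n = 253 (giving 255277).
Indices 113 through 253: 141 terms.

141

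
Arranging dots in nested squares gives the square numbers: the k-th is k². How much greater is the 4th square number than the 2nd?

4² = 16 and 2² = 4.
Difference: 16 − 4 = 12.

12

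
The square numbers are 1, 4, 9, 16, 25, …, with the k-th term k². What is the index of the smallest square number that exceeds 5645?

76

Solve n² > 5645 for integer n.
The largest n with value ≤ 5645 is 75 (since 5625 ≤ 5645 < 5776), so the first above is n = 76, value 5776.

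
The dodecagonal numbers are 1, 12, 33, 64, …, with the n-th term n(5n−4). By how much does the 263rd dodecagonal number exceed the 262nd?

2621

Consecutive dodecagonal numbers differ by 10n − 9: here 10·263 − 9 = 2621.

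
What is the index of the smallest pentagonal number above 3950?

52

Solve n(3n−1)/2 > 3950 for integer n.
The largest n with value ≤ 3950 is 51 (since 3876 ≤ 3950 < 4030), so the first above is n = 52, value 4030.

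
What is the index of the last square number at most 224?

Solve n² ≤ 224 for integer n.
n = 14 gives 196 ≤ 224, while n = 15 gives 225 > 224; so the answer is index 14.

14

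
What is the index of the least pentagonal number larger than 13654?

96

Solve n(3n−1)/2 > 13654 for integer n.
The largest n with value ≤ 13654 is 95 (since 13490 ≤ 13654 < 13776), so the first above is n = 96, value 13776.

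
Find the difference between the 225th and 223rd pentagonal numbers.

1343

225·(3·225 − 1)/2 = 75825 and 223·(3·223 − 1)/2 = 74482.
Difference: 75825 − 74482 = 1343.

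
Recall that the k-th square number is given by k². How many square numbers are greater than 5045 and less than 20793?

The n-th square number is n².
Smallest index with value > 5045: n = 72 (giving 5184).
Largest index with value < 20793: n = 144 (giving 20736).
Indices 72 through 144: 73 terms.

73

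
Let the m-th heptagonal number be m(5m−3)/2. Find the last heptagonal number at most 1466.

1404

Solve n(5n−3)/2 ≤ 1466 for integer n.
n = 24 gives 1404 ≤ 1466, while n = 25 gives 1525 > 1466; so the answer is 1404.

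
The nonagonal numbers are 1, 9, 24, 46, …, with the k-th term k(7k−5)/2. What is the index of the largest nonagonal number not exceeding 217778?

249

Solve n(7n−5)/2 ≤ 217778 for integer n.
n = 249 gives 216381 ≤ 217778, while n = 250 gives 218125 > 217778; so the answer is index 249.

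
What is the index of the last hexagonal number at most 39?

4

Solve n(2n−1) ≤ 39 for integer n.
n = 4 gives 28 ≤ 39, while n = 5 gives 45 > 39; so the answer is index 4.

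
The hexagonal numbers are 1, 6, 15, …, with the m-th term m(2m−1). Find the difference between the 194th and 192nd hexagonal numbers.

194·(2·194 − 1) = 75078 and 192·(2·192 − 1) = 73536.
Difference: 75078 − 73536 = 1542.

1542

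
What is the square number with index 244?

59536

244² = 59536.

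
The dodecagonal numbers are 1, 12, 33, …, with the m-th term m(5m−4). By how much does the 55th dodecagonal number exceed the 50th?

55·(5·55 − 4) = 14905 and 50·(5·50 − 4) = 12300.
Difference: 14905 − 12300 = 2605.

2605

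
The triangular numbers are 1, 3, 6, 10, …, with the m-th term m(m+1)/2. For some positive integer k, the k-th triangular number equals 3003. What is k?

77

Set n(n+1)/2 = 3003, giving n² + n − 6006 = 0.
The discriminant is 1 + 8·3003 = 24025, and √24025 = 155.
So n = (-1 + 155) / 2 = 154/2 = 77.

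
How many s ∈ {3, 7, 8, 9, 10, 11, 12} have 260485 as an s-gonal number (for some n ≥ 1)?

s = 3: P(3, 721) = 260281 and P(3, 722) = 261003; 260485 is not s-gonal.
s = 7: P(7, 323) = 260338 and P(7, 324) = 261954; 260485 is not s-gonal.
s = 8: P(8, 295) = 260485. ✓
s = 9: P(9, 273) = 260169 and P(9, 274) = 262081; 260485 is not s-gonal.
s = 10: P(10, 255) = 259335 and P(10, 256) = 261376; 260485 is not s-gonal.
s = 11: P(11, 240) = 258360 and P(11, 241) = 260521; 260485 is not s-gonal.
s = 12: P(12, 228) = 259008 and P(12, 229) = 261289; 260485 is not s-gonal.
Hits: s ∈ {8} → 1.

1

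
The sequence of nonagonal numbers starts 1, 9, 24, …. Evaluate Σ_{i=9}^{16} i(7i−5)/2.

Σ i(7i−5)/2 = (7Σi² − 5Σi) / 2 over i = 9..16.
Σi = 136 − 36 = 100 and Σi² = 1496 − 204 = 1292.
(7·1292 − 5·100) / 2 = 8544/2 = 4272.

4272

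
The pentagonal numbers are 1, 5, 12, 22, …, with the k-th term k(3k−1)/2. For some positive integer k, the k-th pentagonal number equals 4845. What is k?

57

Set n(3n−1)/2 = 4845, giving 3n² − n − 9690 = 0.
The discriminant is 1 + 24·4845 = 116281, and √116281 = 341.
So n = (1 + 341) / 6 = 342/6 = 57.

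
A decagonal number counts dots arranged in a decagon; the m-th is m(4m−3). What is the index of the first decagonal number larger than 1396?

Solve n(4n−3) > 1396 for integer n.
The largest n with value ≤ 1396 is 19 (since 1387 ≤ 1396 < 1540), so the first above is n = 20, value 1540.

20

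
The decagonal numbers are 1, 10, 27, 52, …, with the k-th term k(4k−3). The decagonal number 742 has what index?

Set n(4n−3) = 742, giving 4n² − 3n − 742 = 0.
So n = (3 + 109) / 8 = 112/8 = 14.

14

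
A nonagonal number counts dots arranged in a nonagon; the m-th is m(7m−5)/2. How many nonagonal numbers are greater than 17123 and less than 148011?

The n-th nonagonal number is n(7n−5)/2.
Smallest index with value > 17123: n = 71 (giving 17466).
Largest index with value < 148011: n = 205 (giving 146575).
Indices 71 through 205: 135 terms.

135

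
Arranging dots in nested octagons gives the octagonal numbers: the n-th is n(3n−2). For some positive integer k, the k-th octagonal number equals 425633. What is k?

377

Set n(3n−2) = 425633, giving 3n² − 2n − 425633 = 0.
The discriminant is 4 + 12·425633 = 5107600, and √5107600 = 2260.
So n = (2 + 2260) / 6 = 2262/6 = 377.
Check: 377·(3·377 − 2) = 425633. ✓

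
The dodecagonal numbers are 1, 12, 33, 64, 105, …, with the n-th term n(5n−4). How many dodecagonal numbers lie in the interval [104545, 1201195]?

The n-th dodecagonal number is n(5n−4).
Smallest index with value ≥ 104545: n = 145 (giving 104545).
Largest index with value ≤ 1201195: n = 490 (giving 1198540).
Indices 145 through 490: 346 terms.

346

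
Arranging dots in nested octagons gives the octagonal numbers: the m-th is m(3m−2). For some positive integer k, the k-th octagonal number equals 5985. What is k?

45

Set n(3n−2) = 5985, giving 3n² − 2n − 5985 = 0.
The discriminant is 4 + 12·5985 = 71824, and √71824 = 268.
So n = (2 + 268) / 6 = 270/6 = 45.
Check: 45·(3·45 − 2) = 5985. ✓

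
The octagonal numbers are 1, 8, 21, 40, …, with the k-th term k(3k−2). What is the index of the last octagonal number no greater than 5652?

43

Solve n(3n−2) ≤ 5652 for integer n.
n = 43 gives 5461 ≤ 5652, while n = 44 gives 5720 > 5652; so the answer is index 43.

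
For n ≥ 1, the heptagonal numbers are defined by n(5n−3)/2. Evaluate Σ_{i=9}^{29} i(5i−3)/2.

Σ i(5i−3)/2 = (5Σi² − 3Σi) / 2 over i = 9..29.
Σi = 435 − 36 = 399 and Σi² = 8555 − 204 = 8351.
(5·8351 − 3·399) / 2 = 40558/2 = 20279.

20279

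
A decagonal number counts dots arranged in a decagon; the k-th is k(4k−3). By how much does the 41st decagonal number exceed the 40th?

321

Consecutive decagonal numbers differ by 8n − 7: here 8·41 − 7 = 321.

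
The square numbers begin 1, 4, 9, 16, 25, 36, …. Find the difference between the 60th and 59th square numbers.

119

n² − (n−1)² = 2n − 1, so 60² − 59² = 2·60 − 1 = 119.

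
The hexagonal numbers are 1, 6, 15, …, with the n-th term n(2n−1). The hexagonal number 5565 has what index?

Set n(2n−1) = 5565, giving 2n² − n − 5565 = 0.
The discriminant is 1 + 8·5565 = 44521, and √44521 = 211.
So n = (1 + 211) / 4 = 212/4 = 53.
Check: 53·(2·53 − 1) = 5565. ✓

53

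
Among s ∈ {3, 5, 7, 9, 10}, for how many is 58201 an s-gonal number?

1

s = 3: P(3, 340) = 57970 and P(3, 341) = 58311; 58201 is not s-gonal.
s = 5: P(5, 197) = 58115 and P(5, 198) = 58707; 58201 is not s-gonal.
s = 7: P(7, 152) = 57532 and P(7, 153) = 58293; 58201 is not s-gonal.
s = 9: P(9, 129) = 57921 and P(9, 130) = 58825; 58201 is not s-gonal.
s = 10: P(10, 121) = 58201. ✓
Hits: s ∈ {10} → 1.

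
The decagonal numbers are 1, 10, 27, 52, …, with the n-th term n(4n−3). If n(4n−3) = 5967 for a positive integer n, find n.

Set n(4n−3) = 5967, giving 4n² − 3n − 5967 = 0.
The discriminant is 9 + 16·5967 = 95481, and √95481 = 309.
So n = (3 + 309) / 8 = 312/8 = 39.
Check: 39·(4·39 − 3) = 5967. ✓

39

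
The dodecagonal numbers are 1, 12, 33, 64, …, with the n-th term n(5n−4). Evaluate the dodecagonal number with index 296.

296·(5·296 − 4) = 296·1476 = 436896.

436896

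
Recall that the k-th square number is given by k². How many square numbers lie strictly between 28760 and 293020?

The n-th square number is n².
Smallest index with value > 28760: n = 170 (giving 28900).
Largest index with value < 293020: n = 541 (giving 292681).
Indices 170 through 541: 372 terms.

372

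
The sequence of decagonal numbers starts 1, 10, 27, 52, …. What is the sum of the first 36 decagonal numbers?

62826

Σ i(4i−3) = 4Σi² − 3Σi over i = 1..36.
Σi = 666 and Σi² = 16206.
4·16206 − 3·666 = 62826.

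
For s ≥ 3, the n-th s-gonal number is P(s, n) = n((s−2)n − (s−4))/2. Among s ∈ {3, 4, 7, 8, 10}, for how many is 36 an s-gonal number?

s = 3: P(3, 8) = 36. ✓
s = 4: P(4, 6) = 36. ✓
s = 7: P(7, 4) = 34 and P(7, 5) = 55; 36 is not s-gonal.
s = 8: P(8, 3) = 21 and P(8, 4) = 40; 36 is not s-gonal.
s = 10: P(10, 3) = 27 and P(10, 4) = 52; 36 is not s-gonal.
Hits: s ∈ {3, 4} → 2.

2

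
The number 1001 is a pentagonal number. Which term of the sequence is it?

26

Set n(3n−1)/2 = 1001, giving 3n² − n − 2002 = 0.
The discriminant is 1 + 24·1001 = 24025, and √24025 = 155.
So n = (1 + 155) / 6 = 156/6 = 26.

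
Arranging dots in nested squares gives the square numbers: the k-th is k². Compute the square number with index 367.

134689

The 367th square number is n² with n = 367.
367² = 134689.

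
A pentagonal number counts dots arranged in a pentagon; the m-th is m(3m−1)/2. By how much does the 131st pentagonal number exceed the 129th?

779

131·(3·131 − 1)/2 = 25676 and 129·(3·129 − 1)/2 = 24897.
Difference: 25676 − 24897 = 779.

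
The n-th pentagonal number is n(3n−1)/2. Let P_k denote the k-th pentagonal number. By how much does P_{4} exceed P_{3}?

10

Consecutive pentagonal numbers differ by 3n − 2: here 3·4 − 2 = 10.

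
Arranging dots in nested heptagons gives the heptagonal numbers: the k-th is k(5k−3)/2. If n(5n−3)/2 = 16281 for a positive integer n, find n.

81

Set n(5n−3)/2 = 16281, giving 5n² − 3n − 32562 = 0.
So n = (3 + 807) / 10 = 810/10 = 81.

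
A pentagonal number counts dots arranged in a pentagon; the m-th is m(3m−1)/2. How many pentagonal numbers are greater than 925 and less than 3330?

22

The n-th pentagonal number is n(3n−1)/2.
Smallest index with value > 925: n = 26 (giving 1001).
Largest index with value < 3330: n = 47 (giving 3290).
Indices 26 through 47: 22 terms.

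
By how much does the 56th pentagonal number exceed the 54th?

56·(3·56 − 1)/2 = 4676 and 54·(3·54 − 1)/2 = 4347.
Difference: 4676 − 4347 = 329.

329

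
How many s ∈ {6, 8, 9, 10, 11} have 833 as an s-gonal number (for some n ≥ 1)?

2

s = 6: P(6, 20) = 780 and P(6, 21) = 861; 833 is not s-gonal.
s = 8: P(8, 17) = 833. ✓
s = 9: P(9, 15) = 750 and P(9, 16) = 856; 833 is not s-gonal.
s = 10: P(10, 14) = 742 and P(10, 15) = 855; 833 is not s-gonal.
s = 11: P(11, 14) = 833. ✓
Hits: s ∈ {8, 11} → 2.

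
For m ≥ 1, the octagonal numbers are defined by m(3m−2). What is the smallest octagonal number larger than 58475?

Solve n(3n−2) > 58475 for integer n.
The largest n with value ≤ 58475 is 139 (since 57685 ≤ 58475 < 58520), so the first above is n = 140, value 58520.

58520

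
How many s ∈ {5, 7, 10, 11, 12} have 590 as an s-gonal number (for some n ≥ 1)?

s = 5: P(5, 20) = 590. ✓
s = 7: P(7, 15) = 540 and P(7, 16) = 616; 590 is not s-gonal.
s = 10: P(10, 12) = 540 and P(10, 13) = 637; 590 is not s-gonal.
s = 11: P(11, 11) = 506 and P(11, 12) = 606; 590 is not s-gonal.
s = 12: P(12, 11) = 561 and P(12, 12) = 672; 590 is not s-gonal.
Hits: s ∈ {5} → 1.

1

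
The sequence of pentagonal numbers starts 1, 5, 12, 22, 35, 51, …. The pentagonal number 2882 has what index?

44

Set n(3n−1)/2 = 2882, giving 3n² − n − 5764 = 0.
The discriminant is 1 + 24·2882 = 69169, and √69169 = 263.
So n = (1 + 263) / 6 = 264/6 = 44.
Check: 44·(3·44 − 1)/2 = 2882. ✓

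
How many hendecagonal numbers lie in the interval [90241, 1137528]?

362

The n-th hendecagonal number is n(9n−7)/2.
Smallest index with value ≥ 90241: n = 142 (giving 90241).
Largest index with value ≤ 1137528: n = 503 (giving 1136780).
Indices 142 through 503: 362 terms.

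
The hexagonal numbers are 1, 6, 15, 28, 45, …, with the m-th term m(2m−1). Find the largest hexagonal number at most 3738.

Solve n(2n−1) ≤ 3738 for integer n.
n = 43 gives 3655 ≤ 3738, while n = 44 gives 3828 > 3738; so the answer is 3655.

3655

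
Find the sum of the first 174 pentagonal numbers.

Σ i(3i−1)/2 = (3Σi² − Σi) / 2 over i = 1..174.
Σi = 15225 and Σi² = 1771175.
(3·1771175 − 1·15225) / 2 = 5298300/2 = 2649150.

2649150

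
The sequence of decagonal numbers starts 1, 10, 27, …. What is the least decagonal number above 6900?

6930

Solve n(4n−3) > 6900 for integer n.
The largest n with value ≤ 6900 is 41 (since 6601 ≤ 6900 < 6930), so the first above is n = 42, value 6930.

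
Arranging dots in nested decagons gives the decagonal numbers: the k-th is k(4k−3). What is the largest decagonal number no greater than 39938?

Solve n(4n−3) ≤ 39938 for integer n.
n = 100 gives 39700 ≤ 39938, while n = 101 gives 40501 > 39938; so the answer is 39700.

39700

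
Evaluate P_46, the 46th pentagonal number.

3151

The 46th pentagonal number is n(3n−1)/2 with n = 46.
46·(3·46 − 1)/2 = 46·137/2 = 3151.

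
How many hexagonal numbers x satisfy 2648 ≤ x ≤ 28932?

84

The n-th hexagonal number is n(2n−1).
Smallest index with value ≥ 2648: n = 37 (giving 2701).
Largest index with value ≤ 28932: n = 120 (giving 28680).
Indices 37 through 120: 84 terms.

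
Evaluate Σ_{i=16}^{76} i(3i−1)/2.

Σ i(3i−1)/2 = (3Σi² − Σi) / 2 over i = 16..76.
Σi = 2926 − 120 = 2806 and Σi² = 149226 − 1240 = 147986.
(3·147986 − 1·2806) / 2 = 441152/2 = 220576.

220576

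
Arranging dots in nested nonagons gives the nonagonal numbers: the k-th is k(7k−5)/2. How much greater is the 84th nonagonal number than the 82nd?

1157

84·(7·84 − 5)/2 = 24486 and 82·(7·82 − 5)/2 = 23329.
Difference: 24486 − 23329 = 1157.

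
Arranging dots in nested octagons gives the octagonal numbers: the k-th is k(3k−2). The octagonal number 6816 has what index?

Set n(3n−2) = 6816, giving 3n² − 2n − 6816 = 0.
So n = (2 + 286) / 6 = 288/6 = 48.

48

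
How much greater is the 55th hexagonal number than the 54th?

Consecutive hexagonal numbers differ by 4n − 3: here 4·55 − 3 = 217.

217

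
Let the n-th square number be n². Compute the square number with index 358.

358² = 128164.

128164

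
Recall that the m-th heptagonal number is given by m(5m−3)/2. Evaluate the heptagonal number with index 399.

397404

399·(5·399 − 3)/2 = 399·1992/2 = 399·996 = 397404.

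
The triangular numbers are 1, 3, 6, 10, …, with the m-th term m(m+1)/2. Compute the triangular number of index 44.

990

The 44th triangular number is n(n+1)/2 with n = 44.
44·45/2 = 1980/2 = 990.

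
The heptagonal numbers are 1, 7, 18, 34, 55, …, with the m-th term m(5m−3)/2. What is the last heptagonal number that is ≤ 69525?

Solve n(5n−3)/2 ≤ 69525 for integer n.
n = 167 gives 69472 ≤ 69525, while n = 168 gives 70308 > 69525; so the answer is 69472.

69472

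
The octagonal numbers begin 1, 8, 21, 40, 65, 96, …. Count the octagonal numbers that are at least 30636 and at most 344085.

The n-th octagonal number is n(3n−2).
Smallest index with value ≥ 30636: n = 102 (giving 31008).
Largest index with value ≤ 344085: n = 339 (giving 344085).
Indices 102 through 339: 238 terms.

238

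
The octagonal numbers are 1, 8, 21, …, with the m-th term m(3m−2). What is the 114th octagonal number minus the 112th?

1352

114·(3·114 − 2) = 38760 and 112·(3·112 − 2) = 37408.
Difference: 38760 − 37408 = 1352.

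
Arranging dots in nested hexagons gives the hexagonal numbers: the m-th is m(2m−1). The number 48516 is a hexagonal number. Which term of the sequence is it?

156

Set n(2n−1) = 48516, giving 2n² − n − 48516 = 0.
The discriminant is 1 + 8·48516 = 388129, and √388129 = 623.
So n = (1 + 623) / 4 = 624/4 = 156.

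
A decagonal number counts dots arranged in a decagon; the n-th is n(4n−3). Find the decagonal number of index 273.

297297

The 273rd decagonal number is n(4n−3) with n = 273.
273·(4·273 − 3) = 273·1089 = 297297.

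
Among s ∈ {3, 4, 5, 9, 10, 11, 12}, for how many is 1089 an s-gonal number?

s = 3: P(3, 46) = 1081 and P(3, 47) = 1128; 1089 is not s-gonal.
s = 4: P(4, 33) = 1089. ✓
s = 5: P(5, 27) = 1080 and P(5, 28) = 1162; 1089 is not s-gonal.
s = 9: P(9, 18) = 1089. ✓
s = 10: P(10, 16) = 976 and P(10, 17) = 1105; 1089 is not s-gonal.
s = 11: P(11, 15) = 960 and P(11, 16) = 1096; 1089 is not s-gonal.
s = 12: P(12, 15) = 1065 and P(12, 16) = 1216; 1089 is not s-gonal.
Hits: s ∈ {4, 9} → 2.

2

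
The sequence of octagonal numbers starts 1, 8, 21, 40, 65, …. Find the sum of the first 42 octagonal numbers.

Σ i(3i−2) = 3Σi² − 2Σi over i = 1..42.
Σi = 903 and Σi² = 25585.
3·25585 − 2·903 = 74949.

74949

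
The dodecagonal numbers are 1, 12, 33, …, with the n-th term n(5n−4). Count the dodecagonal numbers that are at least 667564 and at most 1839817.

242

The n-th dodecagonal number is n(5n−4).
Smallest index with value ≥ 667564: n = 366 (giving 668316).
Largest index with value ≤ 1839817: n = 607 (giving 1839817).
Indices 366 through 607: 242 terms.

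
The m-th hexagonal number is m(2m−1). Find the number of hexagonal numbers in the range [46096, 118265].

The n-th hexagonal number is n(2n−1).
Smallest index with value ≥ 46096: n = 153 (giving 46665).
Largest index with value ≤ 118265: n = 243 (giving 117855).
Indices 153 through 243: 91 terms.

91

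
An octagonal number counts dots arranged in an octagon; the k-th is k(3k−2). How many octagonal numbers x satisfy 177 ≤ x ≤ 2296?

The n-th octagonal number is n(3n−2).
Smallest index with value ≥ 177: n = 9 (giving 225).
Largest index with value ≤ 2296: n = 28 (giving 2296).
Indices 9 through 28: 20 terms.

20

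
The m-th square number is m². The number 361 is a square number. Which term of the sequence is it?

We need n² = 361, so n = √361 = 19.

19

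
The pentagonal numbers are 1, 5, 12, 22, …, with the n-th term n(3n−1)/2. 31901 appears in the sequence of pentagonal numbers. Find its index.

Set n(3n−1)/2 = 31901, giving 3n² − n − 63802 = 0.
So n = (1 + 875) / 6 = 876/6 = 146.

146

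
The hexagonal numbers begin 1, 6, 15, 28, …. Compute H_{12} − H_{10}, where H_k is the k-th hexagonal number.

86

12·(2·12 − 1) = 276 and 10·(2·10 − 1) = 190.
Difference: 276 − 190 = 86.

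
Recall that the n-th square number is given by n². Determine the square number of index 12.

The 12th square number is n² with n = 12.
12² = 144.

144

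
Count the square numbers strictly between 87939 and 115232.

43

The n-th square number is n².
Smallest index with value > 87939: n = 297 (giving 88209).
Largest index with value < 115232: n = 339 (giving 114921).
Indices 297 through 339: 43 terms.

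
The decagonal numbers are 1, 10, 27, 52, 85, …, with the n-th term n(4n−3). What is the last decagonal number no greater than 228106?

Solve n(4n−3) ≤ 228106 for integer n.
n = 239 gives 227767 ≤ 228106, while n = 240 gives 229680 > 228106; so the answer is 227767.

227767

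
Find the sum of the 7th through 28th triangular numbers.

Σ i(i+1)/2 = (Σi² + Σi) / 2 over i = 7..28.
Σi = 406 − 21 = 385 and Σi² = 7714 − 91 = 7623.
(1·7623 + 1·385) / 2 = 8008/2 = 4004.

4004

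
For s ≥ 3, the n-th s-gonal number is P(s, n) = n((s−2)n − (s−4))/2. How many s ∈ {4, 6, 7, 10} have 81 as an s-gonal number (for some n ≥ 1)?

2

s = 4: P(4, 9) = 81. ✓
s = 6: P(6, 6) = 66 and P(6, 7) = 91; 81 is not s-gonal.
s = 7: P(7, 6) = 81. ✓
s = 10: P(10, 4) = 52 and P(10, 5) = 85; 81 is not s-gonal.
Hits: s ∈ {4, 7} → 2.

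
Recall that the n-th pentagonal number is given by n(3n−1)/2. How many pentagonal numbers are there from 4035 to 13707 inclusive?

The n-th pentagonal number is n(3n−1)/2.
Smallest index with value ≥ 4035: n = 53 (giving 4187).
Largest index with value ≤ 13707: n = 95 (giving 13490).
Indices 53 through 95: 43 terms.

43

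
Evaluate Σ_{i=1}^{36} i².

Σ_{i=1}^{36} i² = 36·37·73/6 = 16206.

16206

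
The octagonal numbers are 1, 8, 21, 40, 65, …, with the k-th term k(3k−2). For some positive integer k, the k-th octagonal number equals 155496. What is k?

228

Set n(3n−2) = 155496, giving 3n² − 2n − 155496 = 0.
The discriminant is 4 + 12·155496 = 1865956, and √1865956 = 1366.
So n = (2 + 1366) / 6 = 1368/6 = 228.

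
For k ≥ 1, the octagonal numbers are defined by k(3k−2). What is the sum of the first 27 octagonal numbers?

Σ i(3i−2) = 3Σi² − 2Σi over i = 1..27.
Σi = 378 and Σi² = 6930.
3·6930 − 2·378 = 20034.

20034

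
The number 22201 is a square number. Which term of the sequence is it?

We need n² = 22201, so n = √22201 = 149.
Check: 149² = 22201. ✓

149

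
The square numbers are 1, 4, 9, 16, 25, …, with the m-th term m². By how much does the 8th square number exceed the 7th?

15

n² − (n−1)² = 2n − 1, so 8² − 7² = 2·8 − 1 = 15.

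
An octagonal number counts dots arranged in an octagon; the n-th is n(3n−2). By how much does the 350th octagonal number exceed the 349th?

Consecutive octagonal numbers differ by 6n − 5: here 6·350 − 5 = 2095.

2095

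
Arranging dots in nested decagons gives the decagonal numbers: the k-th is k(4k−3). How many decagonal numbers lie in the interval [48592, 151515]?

85

The n-th decagonal number is n(4n−3).
Smallest index with value ≥ 48592: n = 111 (giving 48951).
Largest index with value ≤ 151515: n = 195 (giving 151515).
Indices 111 through 195: 85 terms.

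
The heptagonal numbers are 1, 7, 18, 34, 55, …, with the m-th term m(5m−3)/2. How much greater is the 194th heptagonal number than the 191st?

2883

194·(5·194 − 3)/2 = 93799 and 191·(5·191 − 3)/2 = 90916.
Difference: 93799 − 90916 = 2883.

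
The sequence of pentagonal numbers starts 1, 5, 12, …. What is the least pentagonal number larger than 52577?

52922

Solve n(3n−1)/2 > 52577 for integer n.
The largest n with value ≤ 52577 is 187 (since 52360 ≤ 52577 < 52922), so the first above is n = 188, value 52922.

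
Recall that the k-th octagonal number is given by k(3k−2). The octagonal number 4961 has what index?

41

Set n(3n−2) = 4961, giving 3n² − 2n − 4961 = 0.
The discriminant is 4 + 12·4961 = 59536, and √59536 = 244.
So n = (2 + 244) / 6 = 246/6 = 41.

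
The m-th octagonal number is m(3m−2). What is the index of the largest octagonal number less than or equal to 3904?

36

Solve n(3n−2) ≤ 3904 for integer n.
n = 36 gives 3816 ≤ 3904, while n = 37 gives 4033 > 3904; so the answer is index 36.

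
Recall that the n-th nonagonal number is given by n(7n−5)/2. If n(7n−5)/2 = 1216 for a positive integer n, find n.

19

Set n(7n−5)/2 = 1216, giving 7n² − 5n − 2432 = 0.
The discriminant is 25 + 56·1216 = 68121, and √68121 = 261.
So n = (5 + 261) / 14 = 266/14 = 19.
Check: 19·(7·19 − 5)/2 = 1216. ✓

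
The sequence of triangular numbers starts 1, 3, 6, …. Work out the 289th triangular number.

41905

The 289th triangular number is n(n+1)/2 with n = 289.
289·290/2 = 83810/2 = 41905.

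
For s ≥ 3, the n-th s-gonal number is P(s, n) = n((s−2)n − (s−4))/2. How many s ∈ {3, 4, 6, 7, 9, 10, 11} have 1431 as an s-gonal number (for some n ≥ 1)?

s = 3: P(3, 53) = 1431. ✓
s = 4: P(4, 37) = 1369 and P(4, 38) = 1444; 1431 is not s-gonal.
s = 6: P(6, 27) = 1431. ✓
s = 7: P(7, 24) = 1404 and P(7, 25) = 1525; 1431 is not s-gonal.
s = 9: P(9, 20) = 1350 and P(9, 21) = 1491; 1431 is not s-gonal.
s = 10: P(10, 19) = 1387 and P(10, 20) = 1540; 1431 is not s-gonal.
s = 11: P(11, 18) = 1395 and P(11, 19) = 1558; 1431 is not s-gonal.
Hits: s ∈ {3, 6} → 2.

2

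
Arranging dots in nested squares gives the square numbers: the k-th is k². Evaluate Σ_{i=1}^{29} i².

Σ_{i=1}^{29} i² = 29·30·59/6 = 8555.

8555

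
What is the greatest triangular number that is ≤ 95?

Solve n(n+1)/2 ≤ 95 for integer n.
n = 13 gives 91 ≤ 95, while n = 14 gives 105 > 95; so the answer is 91.

91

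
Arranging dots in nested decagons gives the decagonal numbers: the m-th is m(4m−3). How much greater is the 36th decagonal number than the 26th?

36·(4·36 − 3) = 5076 and 26·(4·26 − 3) = 2626.
Difference: 5076 − 2626 = 2450.

2450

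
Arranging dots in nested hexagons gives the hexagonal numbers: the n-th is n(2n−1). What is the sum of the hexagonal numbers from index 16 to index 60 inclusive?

Σ i(2i−1) = 2Σi² − Σi over i = 16..60.
Σi = 1830 − 120 = 1710 and Σi² = 73810 − 1240 = 72570.
2·72570 − 1·1710 = 143430.

143430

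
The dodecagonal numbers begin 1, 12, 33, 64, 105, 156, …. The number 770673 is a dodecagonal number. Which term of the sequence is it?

393

Set n(5n−4) = 770673, giving 5n² − 4n − 770673 = 0.
So n = (4 + 3926) / 10 = 3930/10 = 393.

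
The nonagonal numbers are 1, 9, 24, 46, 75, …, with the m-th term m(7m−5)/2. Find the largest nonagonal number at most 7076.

Solve n(7n−5)/2 ≤ 7076 for integer n.
n = 45 gives 6975 ≤ 7076, while n = 46 gives 7291 > 7076; so the answer is 6975.

6975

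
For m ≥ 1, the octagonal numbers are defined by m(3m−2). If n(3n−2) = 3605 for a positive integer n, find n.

35

Set n(3n−2) = 3605, giving 3n² − 2n − 3605 = 0.
The discriminant is 4 + 12·3605 = 43264, and √43264 = 208.
So n = (2 + 208) / 6 = 210/6 = 35.
Check: 35·(3·35 − 2) = 3605. ✓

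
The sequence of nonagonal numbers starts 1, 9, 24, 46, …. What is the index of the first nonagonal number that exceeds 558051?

400

Solve n(7n−5)/2 > 558051 for integer n.
The largest n with value ≤ 558051 is 399 (since 556206 ≤ 558051 < 559000), so the first above is n = 400, value 559000.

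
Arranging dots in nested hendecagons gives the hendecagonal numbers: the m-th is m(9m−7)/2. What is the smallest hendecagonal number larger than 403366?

Solve n(9n−7)/2 > 403366 for integer n.
The largest n with value ≤ 403366 is 299 (since 401258 ≤ 403366 < 403950), so the first above is n = 300, value 403950.

403950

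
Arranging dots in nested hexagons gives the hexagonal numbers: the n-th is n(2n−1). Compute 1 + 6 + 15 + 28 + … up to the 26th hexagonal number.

Σ i(2i−1) = 2Σi² − Σi over i = 1..26.
Σi = 351 and Σi² = 6201.
2·6201 − 1·351 = 12051.

12051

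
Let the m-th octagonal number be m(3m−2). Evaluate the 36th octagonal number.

The 36th octagonal number is n(3n−2) with n = 36.
36·(3·36 − 2) = 36·106 = 3816.

3816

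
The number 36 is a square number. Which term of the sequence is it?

We need n² = 36, so n = √36 = 6.
Check: 6² = 36. ✓

6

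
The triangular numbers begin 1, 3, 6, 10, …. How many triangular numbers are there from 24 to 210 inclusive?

The n-th triangular number is n(n+1)/2.
Smallest index with value ≥ 24: n = 7 (giving 28).
Largest index with value ≤ 210: n = 20 (giving 210).
Indices 7 through 20: 14 terms.

14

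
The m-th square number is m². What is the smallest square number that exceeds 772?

784

Solve n² > 772 for integer n.
The largest n with value ≤ 772 is 27 (since 729 ≤ 772 < 784), so the first above is n = 28, value 784.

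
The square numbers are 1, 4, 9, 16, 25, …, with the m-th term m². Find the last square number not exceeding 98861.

98596

Solve n² ≤ 98861 for integer n.
n = 314 gives 98596 ≤ 98861, while n = 315 gives 99225 > 98861; so the answer is 98596.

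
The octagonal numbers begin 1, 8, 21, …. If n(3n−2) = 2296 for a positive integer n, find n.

28

Set n(3n−2) = 2296, giving 3n² − 2n − 2296 = 0.
So n = (2 + 166) / 6 = 168/6 = 28.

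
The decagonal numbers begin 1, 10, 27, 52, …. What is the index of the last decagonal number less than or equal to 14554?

Solve n(4n−3) ≤ 14554 for integer n.
n = 60 gives 14220 ≤ 14554, while n = 61 gives 14701 > 14554; so the answer is index 60.

60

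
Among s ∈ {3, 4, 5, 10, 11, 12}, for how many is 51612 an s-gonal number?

1

s = 3: P(3, 320) = 51360 and P(3, 321) = 51681; 51612 is not s-gonal.
s = 4: P(4, 227) = 51529 and P(4, 228) = 51984; 51612 is not s-gonal.
s = 5: P(5, 185) = 51245 and P(5, 186) = 51801; 51612 is not s-gonal.
s = 10: P(10, 113) = 50737 and P(10, 114) = 51642; 51612 is not s-gonal.
s = 11: P(11, 107) = 51146 and P(11, 108) = 52110; 51612 is not s-gonal.
s = 12: P(12, 102) = 51612. ✓
Hits: s ∈ {12} → 1.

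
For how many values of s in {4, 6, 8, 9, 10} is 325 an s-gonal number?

s = 4: P(4, 18) = 324 and P(4, 19) = 361; 325 is not s-gonal.
s = 6: P(6, 13) = 325. ✓
s = 8: P(8, 10) = 280 and P(8, 11) = 341; 325 is not s-gonal.
s = 9: P(9, 10) = 325. ✓
s = 10: P(10, 9) = 297 and P(10, 10) = 370; 325 is not s-gonal.
Hits: s ∈ {6, 9} → 2.

2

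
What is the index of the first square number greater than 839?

Solve n² > 839 for integer n.
The largest n with value ≤ 839 is 28 (since 784 ≤ 839 < 841), so the first above is n = 29, value 841.

29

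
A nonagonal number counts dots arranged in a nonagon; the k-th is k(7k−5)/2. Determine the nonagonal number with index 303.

320574

The 303rd nonagonal number is n(7n−5)/2 with n = 303.
303·(7·303 − 5)/2 = 303·2116/2 = 303·1058 = 320574.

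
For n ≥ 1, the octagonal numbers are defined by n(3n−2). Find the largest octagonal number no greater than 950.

Solve n(3n−2) ≤ 950 for integer n.
n = 18 gives 936 ≤ 950, while n = 19 gives 1045 > 950; so the answer is 936.

936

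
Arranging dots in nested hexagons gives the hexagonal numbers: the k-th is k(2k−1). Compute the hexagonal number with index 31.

1891

The 31st hexagonal number is n(2n−1) with n = 31.
31·(2·31 − 1) = 31·61 = 1891.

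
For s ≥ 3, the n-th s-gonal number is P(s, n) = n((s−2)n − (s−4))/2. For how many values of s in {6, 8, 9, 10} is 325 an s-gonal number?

s = 6: P(6, 13) = 325. ✓
s = 8: P(8, 10) = 280 and P(8, 11) = 341; 325 is not s-gonal.
s = 9: P(9, 10) = 325. ✓
s = 10: P(10, 9) = 297 and P(10, 10) = 370; 325 is not s-gonal.
Hits: s ∈ {6, 9} → 2.

2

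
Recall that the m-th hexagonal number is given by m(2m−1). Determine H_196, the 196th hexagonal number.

The 196th hexagonal number is n(2n−1) with n = 196.
196·(2·196 − 1) = 196·391 = 76636.

76636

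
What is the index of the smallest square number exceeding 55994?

237

Solve n² > 55994 for integer n.
The largest n with value ≤ 55994 is 236 (since 55696 ≤ 55994 < 56169), so the first above is n = 237, value 56169.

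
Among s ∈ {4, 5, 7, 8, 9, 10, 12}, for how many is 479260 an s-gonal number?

1

s = 4: P(4, 692) = 478864 and P(4, 693) = 480249; 479260 is not s-gonal.
s = 5: P(5, 565) = 478555 and P(5, 566) = 480251; 479260 is not s-gonal.
s = 7: P(7, 438) = 478953 and P(7, 439) = 481144; 479260 is not s-gonal.
s = 8: P(8, 400) = 479200 and P(8, 401) = 481601; 479260 is not s-gonal.
s = 9: P(9, 370) = 478225 and P(9, 371) = 480816; 479260 is not s-gonal.
s = 10: P(10, 346) = 477826 and P(10, 347) = 480595; 479260 is not s-gonal.
s = 12: P(12, 310) = 479260. ✓
Hits: s ∈ {12} → 1.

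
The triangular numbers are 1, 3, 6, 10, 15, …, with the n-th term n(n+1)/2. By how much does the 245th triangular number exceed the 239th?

1455

245·246/2 = 30135 and 239·240/2 = 28680.
Difference: 30135 − 28680 = 1455.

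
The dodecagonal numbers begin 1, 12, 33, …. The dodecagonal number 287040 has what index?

240

Set n(5n−4) = 287040, giving 5n² − 4n − 287040 = 0.
The discriminant is 16 + 20·287040 = 5740816, and √5740816 = 2396.
So n = (4 + 2396) / 10 = 2400/10 = 240.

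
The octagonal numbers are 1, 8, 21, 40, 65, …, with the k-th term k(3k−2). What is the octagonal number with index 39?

The 39th octagonal number is n(3n−2) with n = 39.
39·(3·39 − 2) = 39·115 = 4485.

4485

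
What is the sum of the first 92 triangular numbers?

Σ i(i+1)/2 = (Σi² + Σi) / 2 over i = 1..92.
Σi = 4278 and Σi² = 263810.
(1·263810 + 1·4278) / 2 = 268088/2 = 134044.

134044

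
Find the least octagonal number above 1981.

Solve n(3n−2) > 1981 for integer n.
The largest n with value ≤ 1981 is 26 (since 1976 ≤ 1981 < 2133), so the first above is n = 27, value 2133.

2133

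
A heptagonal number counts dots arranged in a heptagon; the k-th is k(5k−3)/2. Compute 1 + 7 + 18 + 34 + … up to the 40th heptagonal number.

54120

Σ i(5i−3)/2 = (5Σi² − 3Σi) / 2 over i = 1..40.
Σi = 820 and Σi² = 22140.
(5·22140 − 3·820) / 2 = 108240/2 = 54120.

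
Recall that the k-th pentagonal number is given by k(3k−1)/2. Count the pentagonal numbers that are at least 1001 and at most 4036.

27

The n-th pentagonal number is n(3n−1)/2.
Smallest index with value ≥ 1001: n = 26 (giving 1001).
Largest index with value ≤ 4036: n = 52 (giving 4030).
Indices 26 through 52: 27 terms.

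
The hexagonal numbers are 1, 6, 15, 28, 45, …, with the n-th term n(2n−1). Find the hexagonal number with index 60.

7140

The 60th hexagonal number is n(2n−1) with n = 60.
60·(2·60 − 1) = 60·119 = 7140.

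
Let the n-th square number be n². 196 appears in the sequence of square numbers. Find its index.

We need n² = 196, so n = √196 = 14.

14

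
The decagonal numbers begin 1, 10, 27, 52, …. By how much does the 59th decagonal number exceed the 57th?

59·(4·59 − 3) = 13747 and 57·(4·57 − 3) = 12825.
Difference: 13747 − 12825 = 922.

922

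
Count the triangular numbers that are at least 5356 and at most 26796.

The n-th triangular number is n(n+1)/2.
Smallest index with value ≥ 5356: n = 103 (giving 5356).
Largest index with value ≤ 26796: n = 231 (giving 26796).
Indices 103 through 231: 129 terms.

129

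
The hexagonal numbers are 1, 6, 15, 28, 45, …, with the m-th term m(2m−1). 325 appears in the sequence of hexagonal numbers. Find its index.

13

Set n(2n−1) = 325, giving 2n² − n − 325 = 0.
The discriminant is 1 + 8·325 = 2601, and √2601 = 51.
So n = (1 + 51) / 4 = 52/4 = 13.
Check: 13·(2·13 − 1) = 325. ✓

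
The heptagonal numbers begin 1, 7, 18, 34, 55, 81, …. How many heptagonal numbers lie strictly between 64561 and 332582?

The n-th heptagonal number is n(5n−3)/2.
Smallest index with value > 64561: n = 162 (giving 65367).
Largest index with value < 332582: n = 365 (giving 332515).
Indices 162 through 365: 204 terms.

204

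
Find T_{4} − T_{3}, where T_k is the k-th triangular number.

Consecutive triangular numbers differ by n: T_{4} − T_{3} = 4.

4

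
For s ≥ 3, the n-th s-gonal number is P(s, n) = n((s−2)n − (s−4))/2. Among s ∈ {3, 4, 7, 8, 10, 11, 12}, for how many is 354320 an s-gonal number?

s = 3: P(3, 841) = 354061 and P(3, 842) = 354903; 354320 is not s-gonal.
s = 4: P(4, 595) = 354025 and P(4, 596) = 355216; 354320 is not s-gonal.
s = 7: P(7, 376) = 352876 and P(7, 377) = 354757; 354320 is not s-gonal.
s = 8: P(8, 344) = 354320. ✓
s = 10: P(10, 297) = 351945 and P(10, 298) = 354322; 354320 is not s-gonal.
s = 11: P(11, 280) = 351820 and P(11, 281) = 354341; 354320 is not s-gonal.
s = 12: P(12, 266) = 352716 and P(12, 267) = 355377; 354320 is not s-gonal.
Hits: s ∈ {8} → 1.

1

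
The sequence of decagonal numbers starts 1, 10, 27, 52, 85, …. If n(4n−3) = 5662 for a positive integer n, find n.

38

Set n(4n−3) = 5662, giving 4n² − 3n − 5662 = 0.
The discriminant is 9 + 16·5662 = 90601, and √90601 = 301.
So n = (3 + 301) / 8 = 304/8 = 38.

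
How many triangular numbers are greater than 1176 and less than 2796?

The n-th triangular number is n(n+1)/2.
Smallest index with value > 1176: n = 49 (giving 1225).
Largest index with value < 2796: n = 74 (giving 2775).
Indices 49 through 74: 26 terms.

26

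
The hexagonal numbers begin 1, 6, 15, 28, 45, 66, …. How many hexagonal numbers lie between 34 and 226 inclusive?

6

The n-th hexagonal number is n(2n−1).
Smallest index with value ≥ 34: n = 5 (giving 45).
Largest index with value ≤ 226: n = 10 (giving 190).
Indices 5 through 10: 6 terms.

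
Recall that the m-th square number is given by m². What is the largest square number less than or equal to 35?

Solve n² ≤ 35 for integer n.
n = 5 gives 25 ≤ 35, while n = 6 gives 36 > 35; so the answer is 25.

25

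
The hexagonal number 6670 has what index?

Set n(2n−1) = 6670, giving 2n² − n − 6670 = 0.
The discriminant is 1 + 8·6670 = 53361, and √53361 = 231.
So n = (1 + 231) / 4 = 232/4 = 58.
Check: 58·(2·58 − 1) = 6670. ✓

58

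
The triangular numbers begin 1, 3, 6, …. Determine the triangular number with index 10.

55

The 10th triangular number is n(n+1)/2 with n = 10.
10·11/2 = 110/2 = 55.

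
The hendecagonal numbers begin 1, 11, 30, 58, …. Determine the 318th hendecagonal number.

453945

318·(9·318 − 7)/2 = 318·2855/2 = 453945.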